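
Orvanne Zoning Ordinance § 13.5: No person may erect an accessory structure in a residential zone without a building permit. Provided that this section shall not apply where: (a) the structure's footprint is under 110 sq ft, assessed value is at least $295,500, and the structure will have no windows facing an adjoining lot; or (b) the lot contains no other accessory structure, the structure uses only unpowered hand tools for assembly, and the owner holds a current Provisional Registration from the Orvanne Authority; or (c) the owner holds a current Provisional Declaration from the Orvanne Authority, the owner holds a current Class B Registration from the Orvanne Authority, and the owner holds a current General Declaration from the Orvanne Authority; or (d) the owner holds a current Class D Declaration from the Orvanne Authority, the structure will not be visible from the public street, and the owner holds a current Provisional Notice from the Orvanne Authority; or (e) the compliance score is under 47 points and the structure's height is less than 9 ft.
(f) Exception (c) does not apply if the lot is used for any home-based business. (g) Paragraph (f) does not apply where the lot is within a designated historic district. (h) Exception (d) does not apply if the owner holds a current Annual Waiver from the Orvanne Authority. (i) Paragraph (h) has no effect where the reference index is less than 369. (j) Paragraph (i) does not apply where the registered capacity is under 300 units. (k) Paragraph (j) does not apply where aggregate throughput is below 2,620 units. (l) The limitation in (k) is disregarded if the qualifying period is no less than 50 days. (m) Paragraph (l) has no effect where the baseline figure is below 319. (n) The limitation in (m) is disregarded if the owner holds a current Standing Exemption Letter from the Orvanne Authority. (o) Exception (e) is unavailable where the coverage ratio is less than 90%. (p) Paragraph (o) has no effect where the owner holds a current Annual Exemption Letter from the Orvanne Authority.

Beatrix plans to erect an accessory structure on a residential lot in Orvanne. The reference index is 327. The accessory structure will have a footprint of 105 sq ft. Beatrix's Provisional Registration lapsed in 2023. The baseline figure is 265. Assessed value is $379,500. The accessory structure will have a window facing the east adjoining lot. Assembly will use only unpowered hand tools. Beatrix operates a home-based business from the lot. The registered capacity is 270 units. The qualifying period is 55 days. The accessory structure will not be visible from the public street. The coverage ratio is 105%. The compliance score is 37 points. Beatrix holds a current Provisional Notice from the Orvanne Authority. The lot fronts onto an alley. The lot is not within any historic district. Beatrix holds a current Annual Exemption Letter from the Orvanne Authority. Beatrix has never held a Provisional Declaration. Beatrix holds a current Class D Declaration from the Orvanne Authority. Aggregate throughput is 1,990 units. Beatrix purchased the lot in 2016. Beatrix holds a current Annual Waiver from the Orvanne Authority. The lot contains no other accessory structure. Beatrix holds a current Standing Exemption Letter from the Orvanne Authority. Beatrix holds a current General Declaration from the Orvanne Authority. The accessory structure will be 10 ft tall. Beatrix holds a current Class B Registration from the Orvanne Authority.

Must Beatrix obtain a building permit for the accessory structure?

Exception (a) does not apply: a window faces an adjoining lot.
Exception (b) requires that the owner holds a current Provisional Registration from the Orvanne Authority; but no current Provisional Registration is held, so (b) is unavailable.
Exception (c) fails — the Provisional Declaration is not current.
All of (d)'s requirements are met (a current Class D Declaration is held; the structure will not be visible from the street; a current Provisional Notice is held). Turning to paragraphs (h)–(n): (h) operates against (d): a current Annual Waiver is held. (i) is engaged (the reference index is 327, less than the 369 limit), but yields to (j): (j) operates against (i): the registered capacity is 270 units, under the 300 units limit. (k) operates (aggregate throughput is 1,990 units, below the 2,620 units limit), but is set aside by (l): (l) is triggered — the qualifying period is 55 days, meeting the 50 days threshold. (m) is triggered (the baseline figure is 265, below the 319 limit), but is overridden by (n): (n) applies — a current Standing Exemption Letter is held. Exception (d) does not apply.
Exception (e) fails — the structure's height is 10 ft, not less than 9 ft.
None of the exceptions is available; § 13.5 applies in full.

Yes — Beatrix must obtain a building permit.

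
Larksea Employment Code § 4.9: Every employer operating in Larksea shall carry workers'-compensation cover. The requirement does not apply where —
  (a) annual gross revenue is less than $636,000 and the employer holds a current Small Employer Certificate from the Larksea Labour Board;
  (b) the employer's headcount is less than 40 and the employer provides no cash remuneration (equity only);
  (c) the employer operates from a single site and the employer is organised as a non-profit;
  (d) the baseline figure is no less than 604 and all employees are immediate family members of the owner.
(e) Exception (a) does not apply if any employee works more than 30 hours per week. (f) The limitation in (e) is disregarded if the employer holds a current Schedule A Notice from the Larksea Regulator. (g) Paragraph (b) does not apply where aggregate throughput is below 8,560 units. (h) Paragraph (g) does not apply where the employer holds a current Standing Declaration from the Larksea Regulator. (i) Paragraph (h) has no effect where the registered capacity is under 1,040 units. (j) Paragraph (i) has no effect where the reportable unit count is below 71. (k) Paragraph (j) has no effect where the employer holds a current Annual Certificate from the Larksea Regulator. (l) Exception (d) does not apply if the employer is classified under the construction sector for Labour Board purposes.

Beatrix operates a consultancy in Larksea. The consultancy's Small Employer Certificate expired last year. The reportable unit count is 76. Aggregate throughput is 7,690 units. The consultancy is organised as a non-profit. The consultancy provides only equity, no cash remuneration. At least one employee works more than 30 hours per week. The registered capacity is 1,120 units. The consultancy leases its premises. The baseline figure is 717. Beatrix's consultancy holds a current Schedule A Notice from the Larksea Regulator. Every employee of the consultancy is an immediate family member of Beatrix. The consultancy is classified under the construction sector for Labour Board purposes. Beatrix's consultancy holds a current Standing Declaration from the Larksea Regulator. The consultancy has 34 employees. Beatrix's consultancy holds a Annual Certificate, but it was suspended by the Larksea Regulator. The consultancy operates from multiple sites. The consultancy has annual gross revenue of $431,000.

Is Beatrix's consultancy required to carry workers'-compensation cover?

No — exception (b) applies; Beatrix's consultancy is not required to carry workers'-compensation cover.

Exception (a) does not apply: the Small Employer Certificate has expired.
Exception (b) is satisfied on its face — the employer's headcount is 34, less than the 40 limit; remuneration is equity-only. Applying paragraphs (g)–(k): (g) applies (aggregate throughput is 7,690 units, below the 8,560 units limit), but is displaced by (h): (h) is engaged — a current Standing Declaration is held. (i), which would lift (h), is inapplicable — the registered capacity is 1,120 units, not under 1,040 units. (b) remains available.
Exception (c) does not apply: the employer operates from multiple sites.
All of (d)'s requirements are met (the baseline figure is 717, meeting the 604 threshold; every employee is an immediate family member). But: (l) is engaged — the consultancy is classified under the construction sector. (d) is therefore removed.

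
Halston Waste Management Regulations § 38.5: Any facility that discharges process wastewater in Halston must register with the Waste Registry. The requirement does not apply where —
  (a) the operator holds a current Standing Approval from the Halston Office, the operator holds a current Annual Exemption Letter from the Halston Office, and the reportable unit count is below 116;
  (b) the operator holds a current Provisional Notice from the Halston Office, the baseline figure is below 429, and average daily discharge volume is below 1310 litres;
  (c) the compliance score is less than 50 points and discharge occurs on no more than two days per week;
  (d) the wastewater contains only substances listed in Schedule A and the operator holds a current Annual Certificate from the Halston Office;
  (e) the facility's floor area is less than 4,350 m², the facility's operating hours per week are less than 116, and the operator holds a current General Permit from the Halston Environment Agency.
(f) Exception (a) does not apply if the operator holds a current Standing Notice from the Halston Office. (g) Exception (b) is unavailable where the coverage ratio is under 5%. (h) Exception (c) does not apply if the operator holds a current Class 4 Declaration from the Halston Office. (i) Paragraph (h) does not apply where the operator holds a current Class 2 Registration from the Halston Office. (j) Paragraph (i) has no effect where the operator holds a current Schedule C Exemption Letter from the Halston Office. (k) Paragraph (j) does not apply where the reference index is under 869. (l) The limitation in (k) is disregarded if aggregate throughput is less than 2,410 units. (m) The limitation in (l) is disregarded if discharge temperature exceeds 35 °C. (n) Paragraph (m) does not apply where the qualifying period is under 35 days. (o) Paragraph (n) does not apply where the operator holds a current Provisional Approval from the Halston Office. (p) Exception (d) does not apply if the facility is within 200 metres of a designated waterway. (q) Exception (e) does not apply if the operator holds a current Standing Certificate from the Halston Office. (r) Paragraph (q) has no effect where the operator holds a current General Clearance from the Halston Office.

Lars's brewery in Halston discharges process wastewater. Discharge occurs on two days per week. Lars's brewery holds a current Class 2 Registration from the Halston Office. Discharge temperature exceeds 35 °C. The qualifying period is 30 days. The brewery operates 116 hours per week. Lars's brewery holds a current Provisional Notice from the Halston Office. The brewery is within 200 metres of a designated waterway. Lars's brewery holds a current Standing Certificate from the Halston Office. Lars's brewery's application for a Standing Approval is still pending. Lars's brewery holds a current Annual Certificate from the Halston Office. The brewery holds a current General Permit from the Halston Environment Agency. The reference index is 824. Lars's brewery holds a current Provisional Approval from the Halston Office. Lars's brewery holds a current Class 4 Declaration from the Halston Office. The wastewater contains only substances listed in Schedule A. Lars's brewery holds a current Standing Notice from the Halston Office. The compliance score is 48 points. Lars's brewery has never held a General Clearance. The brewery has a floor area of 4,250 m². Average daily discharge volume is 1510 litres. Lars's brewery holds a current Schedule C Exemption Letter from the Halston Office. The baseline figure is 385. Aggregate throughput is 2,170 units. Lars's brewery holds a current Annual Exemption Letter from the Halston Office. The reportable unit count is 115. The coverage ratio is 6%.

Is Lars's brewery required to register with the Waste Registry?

Exception (a) fails — the Standing Approval is not current.
Exception (b) requires that average daily discharge volume is below 1310 litres; but average daily discharge volume is 1510 litres, not below 1310 litres, so (b) is unavailable.
Exception (c)'s conditions are all satisfied: the compliance score is 48 points, less than the 50 points limit; discharge occurs on no more than two days per week. As to paragraphs (h)–(o): (h) would limit (c) — a current Class 4 Declaration is held — but (i) sets (h) aside: (i) operates against (h): a current Class 2 Registration is held. (j) is engaged (a current Schedule C Exemption Letter is held), but is overridden by (k): (k) operates against (j): the reference index is 824, under the 869 limit. (l) applies (aggregate throughput is 2,170 units, less than the 2,410 units limit), but is itself disapplied by (m): (m) operates against (l): discharge temperature exceeds 35 °C. (n) would limit (m) — the qualifying period is 30 days, under the 35 days limit — but (o) sets (n) aside: (o) is triggered — a current Provisional Approval is held. Exception (c) stands.
Exception (d)'s conditions are all satisfied: the wastewater is Schedule-A-only; a current Annual Certificate is held. Turning to paragraph (p): (p) operates — the brewery is within 200 m of a designated waterway. So (d) is unavailable.
Exception (e) fails — the facility's operating hours per week are 116, not less than 116.

No — exception (c) applies; Lars's brewery is not required to register with the Waste Registry.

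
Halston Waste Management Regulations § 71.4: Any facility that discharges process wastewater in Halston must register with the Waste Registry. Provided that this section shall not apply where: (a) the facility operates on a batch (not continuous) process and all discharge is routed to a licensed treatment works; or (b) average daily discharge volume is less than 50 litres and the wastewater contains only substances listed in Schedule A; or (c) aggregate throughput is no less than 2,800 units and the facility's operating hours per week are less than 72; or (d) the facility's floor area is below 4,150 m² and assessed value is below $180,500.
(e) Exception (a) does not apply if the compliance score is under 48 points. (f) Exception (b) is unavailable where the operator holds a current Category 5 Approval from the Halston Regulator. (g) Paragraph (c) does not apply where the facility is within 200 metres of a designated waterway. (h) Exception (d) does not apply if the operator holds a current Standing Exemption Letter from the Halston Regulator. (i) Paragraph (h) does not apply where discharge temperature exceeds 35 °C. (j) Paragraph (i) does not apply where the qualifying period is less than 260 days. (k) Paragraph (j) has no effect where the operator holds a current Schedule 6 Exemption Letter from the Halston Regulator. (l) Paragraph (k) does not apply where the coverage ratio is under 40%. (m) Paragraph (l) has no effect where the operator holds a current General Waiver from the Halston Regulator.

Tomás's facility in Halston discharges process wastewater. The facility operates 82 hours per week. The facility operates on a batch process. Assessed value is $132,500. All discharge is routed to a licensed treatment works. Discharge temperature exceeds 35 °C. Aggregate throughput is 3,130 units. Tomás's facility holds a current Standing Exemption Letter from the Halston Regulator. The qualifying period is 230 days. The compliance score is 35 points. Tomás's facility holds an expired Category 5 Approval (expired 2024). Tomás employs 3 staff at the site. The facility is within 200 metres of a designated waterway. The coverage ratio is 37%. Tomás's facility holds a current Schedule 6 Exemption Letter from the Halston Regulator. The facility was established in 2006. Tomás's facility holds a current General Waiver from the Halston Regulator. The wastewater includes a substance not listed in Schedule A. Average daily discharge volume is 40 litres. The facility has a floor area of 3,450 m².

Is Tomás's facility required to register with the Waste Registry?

No — exception (d) applies; Tomás's facility is not required to register with the Waste Registry.

Exception (a)'s conditions are all satisfied: the facility operates on a batch process; discharge is routed to a licensed treatment works. But applying paragraph (e): (e) operates against (a): the compliance score is 35 points, under the 48 points limit. Exception (a) does not apply.
Exception (b) requires that the wastewater contains only substances listed in Schedule A; but the wastewater includes a non-Schedule-A substance, so (b) is unavailable.
Exception (c) requires that the facility's operating hours per week are less than 72; but the facility's operating hours per week are 82, not less than 72, so (c) is unavailable.
All of (d)'s requirements are met (the facility's floor area is 3,450 m², below the 4,150 m² limit; assessed value is $132,500, below the $180,500 limit). Considering the limiting provisions: (h) applies (a current Standing Exemption Letter is held), but is displaced by (i): (i) operates against (h): discharge temperature exceeds 35 °C. (j) is engaged (the qualifying period is 230 days, less than the 260 days limit), but is set aside by (k): (k) is engaged — a current Schedule 6 Exemption Letter is held. (l) is engaged (the coverage ratio is 37%, under the 40% limit), but yields to (m): (m) operates against (l): a current General Waiver is held. So (d) applies.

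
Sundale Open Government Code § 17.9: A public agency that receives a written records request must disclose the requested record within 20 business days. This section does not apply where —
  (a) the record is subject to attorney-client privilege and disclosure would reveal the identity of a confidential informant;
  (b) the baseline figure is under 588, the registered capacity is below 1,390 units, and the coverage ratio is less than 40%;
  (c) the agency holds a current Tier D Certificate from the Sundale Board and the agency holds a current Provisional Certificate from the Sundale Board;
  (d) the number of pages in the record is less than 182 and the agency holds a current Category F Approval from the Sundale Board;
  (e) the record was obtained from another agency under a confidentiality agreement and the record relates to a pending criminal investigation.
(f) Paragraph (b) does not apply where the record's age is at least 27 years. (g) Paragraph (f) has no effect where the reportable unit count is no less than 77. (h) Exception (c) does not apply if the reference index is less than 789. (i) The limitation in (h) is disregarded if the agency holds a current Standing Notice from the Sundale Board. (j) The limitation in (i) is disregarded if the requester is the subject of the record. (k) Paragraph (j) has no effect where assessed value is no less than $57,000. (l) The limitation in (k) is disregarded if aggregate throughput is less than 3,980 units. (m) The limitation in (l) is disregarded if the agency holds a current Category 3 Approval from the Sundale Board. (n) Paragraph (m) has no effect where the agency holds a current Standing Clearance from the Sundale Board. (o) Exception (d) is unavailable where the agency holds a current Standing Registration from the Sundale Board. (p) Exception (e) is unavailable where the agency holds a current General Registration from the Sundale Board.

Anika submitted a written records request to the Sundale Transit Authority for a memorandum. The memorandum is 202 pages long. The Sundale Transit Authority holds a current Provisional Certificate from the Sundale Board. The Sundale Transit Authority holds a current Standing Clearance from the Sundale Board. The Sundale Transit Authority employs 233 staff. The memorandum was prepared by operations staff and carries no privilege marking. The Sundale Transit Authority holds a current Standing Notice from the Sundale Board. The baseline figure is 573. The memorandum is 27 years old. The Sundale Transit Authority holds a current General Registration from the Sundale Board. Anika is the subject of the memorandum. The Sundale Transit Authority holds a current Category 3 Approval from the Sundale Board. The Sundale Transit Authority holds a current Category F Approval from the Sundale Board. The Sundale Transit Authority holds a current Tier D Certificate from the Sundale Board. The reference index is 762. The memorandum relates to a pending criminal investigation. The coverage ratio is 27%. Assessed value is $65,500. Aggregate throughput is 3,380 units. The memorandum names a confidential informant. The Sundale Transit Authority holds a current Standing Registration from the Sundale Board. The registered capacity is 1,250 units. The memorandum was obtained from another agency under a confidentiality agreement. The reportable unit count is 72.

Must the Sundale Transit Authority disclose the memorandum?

Exception (a) does not apply: the memorandum carries no privilege marking.
Exception (b): the baseline figure is 573, under the 588 limit; the registered capacity is 1,250 units, below the 1,390 units limit; the coverage ratio is 27%, less than the 40% limit — every condition holds. Turning to paragraphs (f)–(g): (f) is engaged — the record's age is 27 years, meeting the 27 years threshold. (g), which would lift (f), is inapplicable — the reportable unit count is 72, short of 77. (b) is therefore removed.
Exception (c) is satisfied on its face — a current Tier D Certificate is held; a current Provisional Certificate is held. However, paragraphs (h)–(n) must be considered: (h) operates against (c): the reference index is 762, less than the 789 limit. (i) would limit (h) — a current Standing Notice is held — but (j) sets (i) aside: (j) operates against (i): Anika is the subject of the memorandum. (k) would limit (j) — assessed value is $65,500, meeting the $57,000 threshold — but (l) sets (k) aside: (l) operates against (k): aggregate throughput is 3,380 units, less than the 3,980 units limit. (m) is engaged (a current Category 3 Approval is held), but is set aside by (n): (n) is engaged — a current Standing Clearance is held. (c) is therefore removed.
Exception (d) requires that the number of pages in the record is less than 182; but the number of pages in the record is 202, not less than 182, so (d) is unavailable.
All of (e)'s requirements are met (the memorandum was obtained under a confidentiality agreement; the memorandum relates to a pending investigation). But applying paragraph (p): (p) applies — a current General Registration is held. So (e) is unavailable.
No exception is made out. the Sundale Transit Authority falls within the general rule.

Yes — the Sundale Transit Authority must disclose the memorandum.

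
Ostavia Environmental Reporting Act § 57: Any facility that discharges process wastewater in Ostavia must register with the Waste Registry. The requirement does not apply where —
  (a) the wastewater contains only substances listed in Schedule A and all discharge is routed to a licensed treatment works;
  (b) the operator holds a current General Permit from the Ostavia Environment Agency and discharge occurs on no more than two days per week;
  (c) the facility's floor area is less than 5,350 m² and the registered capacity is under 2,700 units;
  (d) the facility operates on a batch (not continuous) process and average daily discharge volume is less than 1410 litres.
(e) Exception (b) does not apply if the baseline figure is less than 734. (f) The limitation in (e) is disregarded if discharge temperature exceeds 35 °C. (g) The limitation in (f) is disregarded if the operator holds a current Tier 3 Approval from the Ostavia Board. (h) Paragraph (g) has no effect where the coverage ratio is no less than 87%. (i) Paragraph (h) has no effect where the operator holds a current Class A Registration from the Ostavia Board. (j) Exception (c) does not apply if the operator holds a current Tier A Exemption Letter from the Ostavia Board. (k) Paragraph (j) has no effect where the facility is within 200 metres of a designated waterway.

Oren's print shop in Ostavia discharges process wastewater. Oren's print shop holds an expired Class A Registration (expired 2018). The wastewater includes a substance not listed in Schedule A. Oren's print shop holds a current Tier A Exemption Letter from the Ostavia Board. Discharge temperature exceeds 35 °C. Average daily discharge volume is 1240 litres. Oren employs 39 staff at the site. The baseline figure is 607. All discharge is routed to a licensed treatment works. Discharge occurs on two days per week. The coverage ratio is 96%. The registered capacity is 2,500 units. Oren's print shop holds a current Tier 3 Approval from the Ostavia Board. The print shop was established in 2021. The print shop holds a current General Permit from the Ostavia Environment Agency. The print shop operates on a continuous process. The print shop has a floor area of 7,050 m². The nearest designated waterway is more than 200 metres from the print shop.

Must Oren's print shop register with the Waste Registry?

Exception (a) requires that the wastewater contains only substances listed in Schedule A; but the wastewater includes a non-Schedule-A substance, so (a) is unavailable.
Exception (b) is satisfied on its face — a current General Permit is held; discharge occurs on no more than two days per week. As to paragraphs (e)–(i): (e) operates (the baseline figure is 607, less than the 734 limit), but yields to (f): (f) applies — discharge temperature exceeds 35 °C. (g) would limit (f) — a current Tier 3 Approval is held — but (h) sets (g) aside: (h) is triggered — the coverage ratio is 96%, meeting the 87% threshold. (i) does not operate here (there is no Class A Registration in force), so (h) stands. So (b) applies.
Exception (c) does not apply: the facility's floor area is 7,050 m², not less than 5,350 m².
Exception (d) requires that the facility operates on a batch (not continuous) process; but the facility operates on a continuous process, so (d) is unavailable.

No — exception (b) applies; Oren's print shop is not required to register with the Waste Registry.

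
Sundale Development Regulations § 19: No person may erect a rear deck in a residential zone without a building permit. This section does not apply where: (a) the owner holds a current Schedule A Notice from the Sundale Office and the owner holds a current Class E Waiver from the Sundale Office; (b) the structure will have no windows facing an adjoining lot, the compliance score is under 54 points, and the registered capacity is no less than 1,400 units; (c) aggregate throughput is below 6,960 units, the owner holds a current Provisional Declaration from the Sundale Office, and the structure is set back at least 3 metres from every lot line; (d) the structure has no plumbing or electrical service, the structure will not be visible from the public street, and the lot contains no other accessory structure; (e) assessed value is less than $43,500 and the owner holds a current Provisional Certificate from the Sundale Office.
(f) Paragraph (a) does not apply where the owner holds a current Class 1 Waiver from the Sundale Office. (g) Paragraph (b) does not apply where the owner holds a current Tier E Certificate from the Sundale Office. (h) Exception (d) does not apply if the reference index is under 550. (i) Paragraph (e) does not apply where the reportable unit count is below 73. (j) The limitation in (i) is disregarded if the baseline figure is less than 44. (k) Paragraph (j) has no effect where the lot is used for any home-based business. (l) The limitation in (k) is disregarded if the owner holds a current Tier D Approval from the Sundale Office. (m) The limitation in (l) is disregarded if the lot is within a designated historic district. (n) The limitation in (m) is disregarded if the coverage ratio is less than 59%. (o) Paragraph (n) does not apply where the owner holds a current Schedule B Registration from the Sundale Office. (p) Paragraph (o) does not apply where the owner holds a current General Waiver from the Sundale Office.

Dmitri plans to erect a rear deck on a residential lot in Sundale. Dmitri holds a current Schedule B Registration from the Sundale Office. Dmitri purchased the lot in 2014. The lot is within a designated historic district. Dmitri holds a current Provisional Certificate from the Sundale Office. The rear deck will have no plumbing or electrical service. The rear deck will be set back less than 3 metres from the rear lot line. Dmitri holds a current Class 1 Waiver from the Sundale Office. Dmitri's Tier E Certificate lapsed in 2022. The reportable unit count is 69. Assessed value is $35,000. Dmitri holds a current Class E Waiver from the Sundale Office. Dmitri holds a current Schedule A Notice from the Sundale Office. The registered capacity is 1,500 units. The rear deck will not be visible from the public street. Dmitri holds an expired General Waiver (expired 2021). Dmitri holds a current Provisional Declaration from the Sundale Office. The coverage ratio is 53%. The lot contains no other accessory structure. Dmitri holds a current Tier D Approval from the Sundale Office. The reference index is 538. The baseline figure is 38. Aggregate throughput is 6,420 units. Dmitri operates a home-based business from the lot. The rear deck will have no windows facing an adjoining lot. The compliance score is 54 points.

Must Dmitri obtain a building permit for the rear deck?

Yes — Dmitri must obtain a building permit.

Exception (a) is satisfied on its face — a current Schedule A Notice is held; a current Class E Waiver is held. Turning to paragraph (f): (f) applies — a current Class 1 Waiver is held. Exception (a) does not apply.
Exception (b) fails — the compliance score is 54 points, not under 54 points.
Exception (c) fails — the rear setback is under 3 m.
Exception (d): there is no plumbing or electrical service; the structure will not be visible from the street; the lot has no other accessory structure — every condition holds. Turning to paragraph (h): (h) operates against (d): the reference index is 538, under the 550 limit. (d) is therefore removed.
Exception (e)'s conditions are all satisfied: assessed value is $35,000, less than the $43,500 limit; a current Provisional Certificate is held. However, paragraphs (i)–(p) must be considered: (i) operates against (e): the reportable unit count is 69, below the 73 limit. (j) applies (the baseline figure is 38, less than the 44 limit), but is itself disapplied by (k): (k) operates against (j): a home-based business operates on the lot. (l) would limit (k) — a current Tier D Approval is held — but (m) sets (l) aside: (m) applies — the lot is in a historic district. (n) would limit (m) — the coverage ratio is 53%, less than the 59% limit — but (o) sets (n) aside: (o) is triggered — a current Schedule B Registration is held. (p), which would lift (o), is inapplicable — no current General Waiver is held. Exception (e) does not apply.
Every exception is unavailable, so the rule governs.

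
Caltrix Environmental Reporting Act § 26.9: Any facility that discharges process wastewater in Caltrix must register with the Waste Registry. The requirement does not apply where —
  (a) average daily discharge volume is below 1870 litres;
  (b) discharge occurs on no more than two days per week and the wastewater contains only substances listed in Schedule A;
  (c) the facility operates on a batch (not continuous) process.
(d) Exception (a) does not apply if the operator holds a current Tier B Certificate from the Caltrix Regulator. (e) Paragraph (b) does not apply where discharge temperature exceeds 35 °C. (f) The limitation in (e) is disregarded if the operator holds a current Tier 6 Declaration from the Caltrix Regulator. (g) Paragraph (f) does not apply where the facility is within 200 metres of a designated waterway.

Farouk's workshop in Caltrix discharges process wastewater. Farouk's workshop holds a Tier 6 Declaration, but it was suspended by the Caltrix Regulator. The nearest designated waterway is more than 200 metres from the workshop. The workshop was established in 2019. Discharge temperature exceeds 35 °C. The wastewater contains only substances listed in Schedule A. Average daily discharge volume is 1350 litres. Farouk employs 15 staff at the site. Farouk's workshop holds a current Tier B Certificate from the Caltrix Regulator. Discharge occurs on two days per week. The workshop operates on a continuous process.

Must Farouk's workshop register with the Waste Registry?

Exception (a): average daily discharge volume is 1350 litres, below the 1870 litres limit — every condition holds. But: (d) is triggered — a current Tier B Certificate is held. Exception (a) does not apply.
Exception (b): discharge occurs on no more than two days per week; the wastewater is Schedule-A-only — every condition holds. However, paragraphs (e)–(g) must be considered: (e) applies — discharge temperature exceeds 35 °C. (f), which would lift (e), is not engaged — no current Tier 6 Declaration is held. (b) is therefore removed.
Exception (c) fails — the facility operates on a continuous process.
No exception applies. The general rule governs.

Yes — Farouk's workshop must register with the Waste Registry.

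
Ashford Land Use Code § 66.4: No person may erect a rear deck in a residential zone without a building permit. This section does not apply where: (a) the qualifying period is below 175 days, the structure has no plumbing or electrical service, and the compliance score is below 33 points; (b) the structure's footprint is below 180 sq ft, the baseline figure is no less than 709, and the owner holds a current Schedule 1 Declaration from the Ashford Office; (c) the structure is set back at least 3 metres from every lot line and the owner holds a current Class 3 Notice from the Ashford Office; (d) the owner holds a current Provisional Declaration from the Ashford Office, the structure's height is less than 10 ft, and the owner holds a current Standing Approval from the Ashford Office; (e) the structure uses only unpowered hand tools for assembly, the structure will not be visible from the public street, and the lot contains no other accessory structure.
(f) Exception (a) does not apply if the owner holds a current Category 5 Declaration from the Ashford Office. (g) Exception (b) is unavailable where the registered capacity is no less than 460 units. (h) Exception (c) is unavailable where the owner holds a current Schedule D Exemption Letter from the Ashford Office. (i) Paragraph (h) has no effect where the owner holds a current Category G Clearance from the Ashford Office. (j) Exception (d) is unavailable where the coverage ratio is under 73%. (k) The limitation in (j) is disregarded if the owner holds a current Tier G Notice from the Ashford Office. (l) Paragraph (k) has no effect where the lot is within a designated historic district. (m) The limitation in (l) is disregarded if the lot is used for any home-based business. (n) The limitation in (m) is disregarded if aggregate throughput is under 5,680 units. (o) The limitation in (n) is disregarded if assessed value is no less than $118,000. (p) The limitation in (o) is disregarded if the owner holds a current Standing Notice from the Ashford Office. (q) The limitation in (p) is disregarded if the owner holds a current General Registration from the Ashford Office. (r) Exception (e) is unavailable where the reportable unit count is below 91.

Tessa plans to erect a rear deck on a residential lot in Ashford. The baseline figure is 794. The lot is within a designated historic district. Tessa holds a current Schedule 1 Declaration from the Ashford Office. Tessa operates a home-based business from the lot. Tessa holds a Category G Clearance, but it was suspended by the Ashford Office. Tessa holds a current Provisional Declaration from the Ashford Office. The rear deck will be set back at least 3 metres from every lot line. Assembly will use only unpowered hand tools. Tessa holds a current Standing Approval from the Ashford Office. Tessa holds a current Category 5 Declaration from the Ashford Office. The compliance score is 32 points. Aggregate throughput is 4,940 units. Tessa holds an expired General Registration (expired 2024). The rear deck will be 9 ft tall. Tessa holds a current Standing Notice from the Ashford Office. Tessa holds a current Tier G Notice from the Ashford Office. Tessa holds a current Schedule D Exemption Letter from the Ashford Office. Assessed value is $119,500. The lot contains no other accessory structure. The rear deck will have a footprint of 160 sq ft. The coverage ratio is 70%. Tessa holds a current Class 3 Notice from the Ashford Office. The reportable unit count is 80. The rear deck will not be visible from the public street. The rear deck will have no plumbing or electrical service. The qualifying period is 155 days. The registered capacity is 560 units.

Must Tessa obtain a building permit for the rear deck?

All of (a)'s requirements are met (the qualifying period is 155 days, below the 175 days limit; there is no plumbing or electrical service; the compliance score is 32 points, below the 33 points limit). However, paragraph (f) must be considered: (f) operates against (a): a current Category 5 Declaration is held. Exception (a) does not apply.
All of (b)'s requirements are met (the structure's footprint is 160 sq ft, below the 180 sq ft limit; the baseline figure is 794, meeting the 709 threshold; a current Schedule 1 Declaration is held). Turning to paragraph (g): (g) applies — the registered capacity is 560 units, meeting the 460 units threshold. So (b) is unavailable.
Exception (c): the setback is at least 3 m on every side; a current Class 3 Notice is held — every condition holds. Turning to paragraphs (h)–(i): (h) operates against (c): a current Schedule D Exemption Letter is held. (i) is not engaged (the Category G Clearance is not current), so (h) stands. Exception (c) does not apply.
Exception (d)'s conditions are all satisfied: a current Provisional Declaration is held; the structure's height is 9 ft, less than the 10 ft limit; a current Standing Approval is held. Turning to paragraphs (j)–(q): (j) applies — the coverage ratio is 70%, under the 73% limit. (k) would limit (j) — a current Tier G Notice is held — but (l) sets (k) aside: (l) operates against (k): the lot is in a historic district. (m) operates (a home-based business operates on the lot), but is set aside by (n): (n) operates against (m): aggregate throughput is 4,940 units, under the 5,680 units limit. (o) would limit (n) — assessed value is $119,500, meeting the $118,000 threshold — but (p) sets (o) aside: (p) operates — a current Standing Notice is held. (q) does not operate here (there is no General Registration in force), so (p) stands. (d) is therefore removed.
Exception (e): assembly uses only hand tools; the structure will not be visible from the street; the lot has no other accessory structure — every condition holds. But applying paragraph (r): (r) operates against (e): the reportable unit count is 80, below the 91 limit. (e) is therefore removed.
Every exception is unavailable, so the rule governs.

Yes — Tessa must obtain a building permit.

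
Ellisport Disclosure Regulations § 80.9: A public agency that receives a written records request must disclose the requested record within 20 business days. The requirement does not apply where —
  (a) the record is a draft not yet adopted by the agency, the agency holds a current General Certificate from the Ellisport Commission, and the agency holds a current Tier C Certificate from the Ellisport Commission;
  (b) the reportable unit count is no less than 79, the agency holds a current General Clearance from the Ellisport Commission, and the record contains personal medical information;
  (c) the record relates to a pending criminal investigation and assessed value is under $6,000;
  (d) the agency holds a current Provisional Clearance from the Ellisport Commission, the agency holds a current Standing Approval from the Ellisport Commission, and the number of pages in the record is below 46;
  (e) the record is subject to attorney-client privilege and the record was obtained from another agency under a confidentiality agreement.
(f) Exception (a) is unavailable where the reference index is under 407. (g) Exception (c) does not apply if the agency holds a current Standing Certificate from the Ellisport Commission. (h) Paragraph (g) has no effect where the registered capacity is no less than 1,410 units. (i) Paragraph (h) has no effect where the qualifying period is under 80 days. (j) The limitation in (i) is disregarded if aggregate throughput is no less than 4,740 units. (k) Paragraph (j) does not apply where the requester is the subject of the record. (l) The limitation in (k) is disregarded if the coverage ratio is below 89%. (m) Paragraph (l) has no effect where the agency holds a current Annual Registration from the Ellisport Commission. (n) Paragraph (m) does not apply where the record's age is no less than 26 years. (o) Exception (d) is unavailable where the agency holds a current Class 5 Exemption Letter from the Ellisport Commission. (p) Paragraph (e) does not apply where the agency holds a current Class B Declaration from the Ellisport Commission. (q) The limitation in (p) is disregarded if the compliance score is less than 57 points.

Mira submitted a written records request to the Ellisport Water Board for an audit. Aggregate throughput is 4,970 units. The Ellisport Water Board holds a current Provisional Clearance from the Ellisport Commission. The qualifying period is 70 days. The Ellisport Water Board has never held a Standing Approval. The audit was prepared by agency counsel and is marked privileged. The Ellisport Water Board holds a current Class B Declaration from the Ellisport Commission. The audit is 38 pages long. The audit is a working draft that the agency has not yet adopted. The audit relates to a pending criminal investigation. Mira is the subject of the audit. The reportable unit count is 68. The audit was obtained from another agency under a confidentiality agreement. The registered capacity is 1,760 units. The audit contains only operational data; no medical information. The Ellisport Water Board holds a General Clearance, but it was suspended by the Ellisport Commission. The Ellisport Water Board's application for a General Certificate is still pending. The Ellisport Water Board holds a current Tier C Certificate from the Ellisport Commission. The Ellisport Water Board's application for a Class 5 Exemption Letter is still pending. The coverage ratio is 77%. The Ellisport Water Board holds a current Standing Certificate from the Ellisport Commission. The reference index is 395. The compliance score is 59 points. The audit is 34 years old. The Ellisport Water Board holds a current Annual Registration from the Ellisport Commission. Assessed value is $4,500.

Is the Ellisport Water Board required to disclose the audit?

No — exception (c) applies; the Ellisport Water Board is not required to disclose the audit.

Exception (a) requires that the agency holds a current General Certificate from the Ellisport Commission; but the General Certificate is not current, so (a) is unavailable.
Exception (b) fails — the reportable unit count is 68, short of 79.
Exception (c) is satisfied on its face — the audit relates to a pending investigation; assessed value is $4,500, under the $6,000 limit. Applying paragraphs (g)–(n): (g) is triggered (a current Standing Certificate is held), but is set aside by (h): (h) is engaged — the registered capacity is 1,760 units, meeting the 1,410 units threshold. (i) applies (the qualifying period is 70 days, under the 80 days limit), but is displaced by (j): (j) operates against (i): aggregate throughput is 4,970 units, meeting the 4,740 units threshold. (k) applies (Mira is the subject of the audit), but is overridden by (l): (l) operates against (k): the coverage ratio is 77%, below the 89% limit. (m) operates (a current Annual Registration is held), but yields to (n): (n) is engaged — the record's age is 34 years, meeting the 26 years threshold. (c) remains available.
Exception (d) does not apply: no current Standing Approval is held.
All of (e)'s requirements are met (the audit is privileged; the audit was obtained under a confidentiality agreement). But: (p) is engaged — a current Class B Declaration is held. (q) is inapplicable (the compliance score is 59 points, not less than 57 points), so (p) stands. (e) is therefore removed.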